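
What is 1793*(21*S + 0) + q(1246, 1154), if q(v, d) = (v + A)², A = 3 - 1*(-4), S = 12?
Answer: 2021845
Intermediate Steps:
A = 7 (A = 3 + 4 = 7)
q(v, d) = (7 + v)² (q(v, d) = (v + 7)² = (7 + v)²)
1793*(21*S + 0) + q(1246, 1154) = 1793*(21*12 + 0) + (7 + 1246)² = 1793*(252 + 0) + 1253² = 1793*252 + 1570009 = 451836 + 1570009 = 2021845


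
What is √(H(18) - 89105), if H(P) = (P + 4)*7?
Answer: I*√88951 ≈ 298.25*I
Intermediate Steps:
H(P) = 28 + 7*P (H(P) = (4 + P)*7 = 28 + 7*P)
√(H(18) - 89105) = √((28 + 7*18) - 89105) = √((28 + 126) - 89105) = √(154 - 89105) = √(-88951) = I*√88951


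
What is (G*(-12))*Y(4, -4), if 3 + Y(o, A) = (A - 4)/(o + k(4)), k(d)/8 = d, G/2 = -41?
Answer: -9512/3 ≈ -3170.7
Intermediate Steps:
G = -82 (G = 2*(-41) = -82)
k(d) = 8*d
Y(o, A) = -3 + (-4 + A)/(32 + o) (Y(o, A) = -3 + (A - 4)/(o + 8*4) = -3 + (-4 + A)/(o + 32) = -3 + (-4 + A)/(32 + o))
(G*(-12))*Y(4, -4) = (-82*(-12))*((-100 - 4 - 3*4)/(32 + 4)) = 984*((-100 - 4 - 12)/36) = 984*((1/36)*(-116)) = 984*(-29/9) = -9512/3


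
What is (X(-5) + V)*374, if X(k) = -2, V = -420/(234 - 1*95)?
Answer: -261052/139 ≈ -1878.1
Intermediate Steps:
V = -420/139 (V = -420/(234 - 95) = -420/139 ≈ -3.0216)
(X(-5) + V)*374 = (-2 - 420/139)*374 = -698/139*374 = -261052/139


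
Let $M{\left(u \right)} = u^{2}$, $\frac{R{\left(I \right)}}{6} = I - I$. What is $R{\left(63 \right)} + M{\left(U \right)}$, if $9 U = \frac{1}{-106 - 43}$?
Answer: $\frac{1}{1798281} \approx 5.5609 \cdot 10^{-7}$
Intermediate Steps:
$R{\left(I \right)} = 0$ ($R{\left(I \right)} = 6 \left(I - I\right) = 6 \cdot 0 = 0$)
$U = - \frac{1}{1341}$ ($U = \frac{1}{9 \left(-106 - 43\right)} = \frac{1}{9 \left(-149\right)} = \frac{1}{9} \left(- \frac{1}{149}\right) = - \frac{1}{1341} \approx -0.00074571$)
$R{\left(63 \right)} + M{\left(U \right)} = 0 + \left(- \frac{1}{1341}\right)^{2} = 0 + \frac{1}{1798281} = \frac{1}{1798281}$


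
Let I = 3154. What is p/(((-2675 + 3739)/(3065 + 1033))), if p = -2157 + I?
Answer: 2042853/532 ≈ 3839.9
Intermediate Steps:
p = 997 (p = -2157 + 3154 = 997)
p/(((-2675 + 3739)/(3065 + 1033))) = 997/(((-2675 + 3739)/(3065 + 1033))) = 997/((1064/4098)) = 997/((1064*(1/4098))) = 997/(532/2049) = 997*(2049/532) = 2042853/532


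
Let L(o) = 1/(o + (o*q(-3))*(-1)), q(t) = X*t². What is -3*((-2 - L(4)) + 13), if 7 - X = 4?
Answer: -3435/104 ≈ -33.029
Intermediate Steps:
X = 3 (X = 7 - 1*4 = 7 - 4 = 3)
q(t) = 3*t²
L(o) = -1/(26*o) (L(o) = 1/(o + (o*(3*(-3)²))*(-1)) = 1/(o + (o*(3*9))*(-1)) = 1/(o + (o*27)*(-1)) = 1/(o + (27*o)*(-1)) = 1/(o - 27*o) = 1/(-26*o) = -1/(26*o))
-3*((-2 - L(4)) + 13) = -3*((-2 - (-1)/(26*4)) + 13) = -3*((-2 - 1*(-1/104)) + 13) = -3*((-2 + 1/104) + 13) = -3*(-207/104 + 13) = -3*1145/104 = -3435/104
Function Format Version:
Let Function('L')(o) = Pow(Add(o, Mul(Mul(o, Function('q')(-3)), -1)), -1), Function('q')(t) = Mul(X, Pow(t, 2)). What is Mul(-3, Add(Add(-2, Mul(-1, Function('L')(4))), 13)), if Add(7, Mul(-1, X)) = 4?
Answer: Rational(-3435, 104) ≈ -33.029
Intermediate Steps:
X = 3 (X = Add(7, Mul(-1, 4)) = Add(7, -4) = 3)
Function('q')(t) = Mul(3, Pow(t, 2))
Function('L')(o) = Mul(Rational(-1, 26), Pow(o, -1)) (Function('L')(o) = Pow(Add(o, Mul(Mul(o, Mul(3, Pow(-3, 2))), -1)), -1) = Pow(Add(o, Mul(Mul(o, Mul(3, 9)), -1)), -1) = Pow(Add(o, Mul(Mul(o, 27), -1)), -1) = Pow(Add(o, Mul(Mul(27, o), -1)), -1) = Pow(Add(o, Mul(-27, o)), -1) = Pow(Mul(-26, o), -1) = Mul(Rational(-1, 26), Pow(o, -1)))
Mul(-3, Add(Add(-2, Mul(-1, Function('L')(4))), 13)) = Mul(-3, Add(Add(-2, Mul(-1, Mul(Rational(-1, 26), Pow(4, -1)))), 13)) = Mul(-3, Add(Add(-2, Mul(-1, Mul(Rational(-1, 26), Rational(1, 4)))), 13)) = Mul(-3, Add(Add(-2, Mul(-1, Rational(-1, 104))), 13)) = Mul(-3, Add(Add(-2, Rational(1, 104)), 13)) = Mul(-3, Add(Rational(-207, 104), 13)) = Mul(-3, Rational(1145, 104)) = Rational(-3435, 104)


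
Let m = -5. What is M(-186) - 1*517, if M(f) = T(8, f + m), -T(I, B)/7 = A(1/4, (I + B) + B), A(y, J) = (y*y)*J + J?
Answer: 18117/8 ≈ 2264.6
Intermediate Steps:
A(y, J) = J + J*y**2 (A(y, J) = y**2*J + J = J*y**2 + J = J + J*y**2)
T(I, B) = -119*B/8 - 119*I/16 (T(I, B) = -7*((I + B) + B)*(1 + (1/4)**2) = -7*((B + I) + B)*(1 + (1*(1/4))**2) = -7*(I + 2*B)*(1 + (1/4)**2) = -7*(I + 2*B)*(1 + 1/16) = -7*(I + 2*B)*17/16 = -7*(17*B/8 + 17*I/16) = -119*B/8 - 119*I/16)
M(f) = 119/8 - 119*f/8 (M(f) = -119*(f - 5)/8 - 119/16*8 = -119*(-5 + f)/8 - 119/2 = (595/8 - 119*f/8) - 119/2 = 119/8 - 119*f/8)
M(-186) - 1*517 = (119/8 - 119/8*(-186)) - 1*517 = (119/8 + 11067/4) - 517 = 22253/8 - 517 = 18117/8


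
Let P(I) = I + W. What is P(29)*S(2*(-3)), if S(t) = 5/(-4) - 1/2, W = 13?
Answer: -147/2 ≈ -73.500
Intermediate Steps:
P(I) = 13 + I (P(I) = I + 13 = 13 + I)
S(t) = -7/4 (S(t) = 5*(-¼) - 1*½ = -5/4 - ½ = -7/4)
P(29)*S(2*(-3)) = (13 + 29)*(-7/4) = 42*(-7/4) = -147/2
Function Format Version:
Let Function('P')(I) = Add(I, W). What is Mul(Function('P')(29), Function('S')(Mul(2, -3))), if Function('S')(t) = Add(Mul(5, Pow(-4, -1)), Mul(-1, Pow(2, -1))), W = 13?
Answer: Rational(-147, 2) ≈ -73.500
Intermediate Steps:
Function('P')(I) = Add(13, I) (Function('P')(I) = Add(I, 13) = Add(13, I))
Function('S')(t) = Rational(-7, 4) (Function('S')(t) = Add(Mul(5, Rational(-1, 4)), Mul(-1, Rational(1, 2))) = Add(Rational(-5, 4), Rational(-1, 2)) = Rational(-7, 4))
Mul(Function('P')(29), Function('S')(Mul(2, -3))) = Mul(Add(13, 29), Rational(-7, 4)) = Mul(42, Rational(-7, 4)) = Rational(-147, 2)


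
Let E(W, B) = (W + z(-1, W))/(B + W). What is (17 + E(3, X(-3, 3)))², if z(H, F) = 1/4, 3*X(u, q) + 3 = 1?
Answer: 265225/784 ≈ 338.30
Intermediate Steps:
X(u, q) = -⅔ (X(u, q) = -1 + (⅓)*1 = -1 + ⅓ = -⅔)
z(H, F) = ¼
E(W, B) = (¼ + W)/(B + W) (E(W, B) = (W + ¼)/(B + W) = (¼ + W)/(B + W))
(17 + E(3, X(-3, 3)))² = (17 + (¼ + 3)/(-⅔ + 3))² = (17 + (13/4)/(7/3))² = (17 + (3/7)*(13/4))² = (17 + 39/28)² = (515/28)² = 265225/784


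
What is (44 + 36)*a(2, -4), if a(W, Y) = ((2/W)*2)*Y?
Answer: -640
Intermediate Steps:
a(W, Y) = 4*Y/W (a(W, Y) = (4/W)*Y = 4*Y/W)
(44 + 36)*a(2, -4) = (44 + 36)*(4*(-4)/2) = 80*(4*(-4)*(½)) = 80*(-8) = -640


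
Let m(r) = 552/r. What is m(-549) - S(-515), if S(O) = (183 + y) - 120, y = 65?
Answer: -23608/183 ≈ -129.01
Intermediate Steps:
S(O) = 128 (S(O) = (183 + 65) - 120 = 248 - 120 = 128)
m(-549) - S(-515) = 552/(-549) - 1*128 = 552*(-1/549) - 128 = -184/183 - 128 = -23608/183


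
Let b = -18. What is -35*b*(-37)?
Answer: -23310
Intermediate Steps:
-35*b*(-37) = -35*(-18)*(-37) = 630*(-37) = -23310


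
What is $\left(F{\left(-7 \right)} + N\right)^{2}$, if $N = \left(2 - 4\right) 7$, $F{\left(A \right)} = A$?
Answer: $441$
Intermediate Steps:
$N = -14$ ($N = \left(-2\right) 7 = -14$)
$\left(F{\left(-7 \right)} + N\right)^{2} = \left(-7 - 14\right)^{2} = \left(-21\right)^{2} = 441$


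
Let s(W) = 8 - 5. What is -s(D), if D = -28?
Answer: -3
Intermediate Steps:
s(W) = 3
-s(D) = -1*3 = -3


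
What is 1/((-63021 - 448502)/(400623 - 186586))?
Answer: -214037/511523 ≈ -0.41843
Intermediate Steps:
1/((-63021 - 448502)/(400623 - 186586)) = 1/(-511523/214037) = -214037/511523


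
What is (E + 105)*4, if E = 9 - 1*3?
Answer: 444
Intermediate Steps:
E = 6 (E = 9 - 3 = 6)
(E + 105)*4 = (6 + 105)*4 = 111*4 = 444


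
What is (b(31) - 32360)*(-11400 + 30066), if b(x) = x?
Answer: -603453114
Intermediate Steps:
(b(31) - 32360)*(-11400 + 30066) = (31 - 32360)*(-11400 + 30066) = -32329*18666 = -603453114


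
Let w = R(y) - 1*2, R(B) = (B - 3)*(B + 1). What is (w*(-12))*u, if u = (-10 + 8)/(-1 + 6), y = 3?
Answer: -48/5 ≈ -9.6000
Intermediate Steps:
R(B) = (1 + B)*(-3 + B) (R(B) = (-3 + B)*(1 + B) = (1 + B)*(-3 + B))
u = -2/5 ≈ -0.40000
w = -2 (w = (-3 + 3**2 - 2*3) - 1*2 = (-3 + 9 - 6) - 2 = 0 - 2 = -2)
(w*(-12))*u = -2*(-12)*(-2/5) = 24*(-2/5) = -48/5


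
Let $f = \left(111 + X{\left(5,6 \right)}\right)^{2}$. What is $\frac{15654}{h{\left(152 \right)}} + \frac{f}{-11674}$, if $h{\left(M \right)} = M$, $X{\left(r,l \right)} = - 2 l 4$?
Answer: $\frac{45535377}{443612} \approx 102.65$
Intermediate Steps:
$X{\left(r,l \right)} = - 8 l$
$f = 3969$ ($f = \left(111 - 48\right)^{2} = 63^{2} = 3969$)
$\frac{15654}{h{\left(152 \right)}} + \frac{f}{-11674} = \frac{15654}{152} + \frac{3969}{-11674} = 15654 \cdot \frac{1}{152} + 3969 \left(- \frac{1}{11674}\right) = \frac{7827}{76} - \frac{3969}{11674} = \frac{45535377}{443612}$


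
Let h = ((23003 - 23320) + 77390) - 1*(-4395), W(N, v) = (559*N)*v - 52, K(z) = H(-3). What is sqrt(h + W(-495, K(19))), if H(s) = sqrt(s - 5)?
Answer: sqrt(81416 - 553410*I*sqrt(2)) ≈ 658.89 - 593.91*I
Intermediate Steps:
H(s) = sqrt(-5 + s)
K(z) = 2*I*sqrt(2) (K(z) = sqrt(-5 - 3) = sqrt(-8) = 2*I*sqrt(2))
W(N, v) = -52 + 559*N*v (W(N, v) = 559*N*v - 52 = -52 + 559*N*v)
h = 81468 (h = (-317 + 77390) + 4395 = 77073 + 4395 = 81468)
sqrt(h + W(-495, K(19))) = sqrt(81468 + (-52 + 559*(-495)*(2*I*sqrt(2)))) = sqrt(81468 + (-52 - 553410*I*sqrt(2))) = sqrt(81416 - 553410*I*sqrt(2))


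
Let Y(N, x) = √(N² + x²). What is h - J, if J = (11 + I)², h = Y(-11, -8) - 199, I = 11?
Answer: -683 + √185 ≈ -669.40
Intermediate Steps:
h = -199 + √185 (h = √((-11)² + (-8)²) - 199 = √(121 + 64) - 199 = √185 - 199 = -199 + √185 ≈ -185.40)
J = 484 (J = (11 + 11)² = 22² = 484)
h - J = (-199 + √185) - 1*484 = (-199 + √185) - 484 = -683 + √185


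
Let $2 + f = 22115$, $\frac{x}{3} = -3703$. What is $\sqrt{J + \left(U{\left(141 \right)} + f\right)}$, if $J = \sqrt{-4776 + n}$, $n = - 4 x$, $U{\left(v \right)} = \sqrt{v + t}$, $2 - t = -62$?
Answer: $\sqrt{22113 + \sqrt{205} + 2 \sqrt{9915}} \approx 149.42$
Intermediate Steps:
$x = -11109$ ($x = 3 \left(-3703\right) = -11109$)
$t = 64$ ($t = 2 - -62 = 2 + 62 = 64$)
$U{\left(v \right)} = \sqrt{64 + v}$ ($U{\left(v \right)} = \sqrt{v + 64} = \sqrt{64 + v}$)
$f = 22113$ ($f = -2 + 22115 = 22113$)
$n = 44436$ ($n = \left(-4\right) \left(-11109\right) = 44436$)
$J = 2 \sqrt{9915}$ ($J = \sqrt{-4776 + 44436} = \sqrt{39660} = 2 \sqrt{9915} \approx 199.15$)
$\sqrt{J + \left(U{\left(141 \right)} + f\right)} = \sqrt{2 \sqrt{9915} + \left(\sqrt{64 + 141} + 22113\right)} = \sqrt{2 \sqrt{9915} + \left(\sqrt{205} + 22113\right)} = \sqrt{2 \sqrt{9915} + \left(22113 + \sqrt{205}\right)} = \sqrt{22113 + \sqrt{205} + 2 \sqrt{9915}}$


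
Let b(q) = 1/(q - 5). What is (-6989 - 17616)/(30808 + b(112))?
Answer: -2632735/3296457 ≈ -0.79866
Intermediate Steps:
b(q) = 1/(-5 + q)
(-6989 - 17616)/(30808 + b(112)) = (-6989 - 17616)/(30808 + 1/(-5 + 112)) = -24605/(30808 + 1/107) = -24605/3296457/107 = -24605*107/3296457 = -2632735/3296457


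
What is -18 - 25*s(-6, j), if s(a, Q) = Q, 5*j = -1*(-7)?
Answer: -53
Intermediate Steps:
j = 7/5 (j = (-1*(-7))/5 = (1/5)*7 = 7/5 ≈ 1.4000)
-18 - 25*s(-6, j) = -18 - 25*7/5 = -18 - 35 = -53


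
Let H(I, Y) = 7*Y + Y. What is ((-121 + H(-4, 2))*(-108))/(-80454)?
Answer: -1890/13409 ≈ -0.14095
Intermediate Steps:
H(I, Y) = 8*Y
((-121 + H(-4, 2))*(-108))/(-80454) = ((-121 + 8*2)*(-108))/(-80454) = ((-121 + 16)*(-108))*(-1/80454) = -105*(-108)*(-1/80454) = 11340*(-1/80454) = -1890/13409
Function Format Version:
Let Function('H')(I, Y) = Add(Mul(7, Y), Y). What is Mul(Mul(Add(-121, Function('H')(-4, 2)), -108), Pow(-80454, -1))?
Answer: Rational(-1890, 13409) ≈ -0.14095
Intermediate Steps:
Function('H')(I, Y) = Mul(8, Y)
Mul(Mul(Add(-121, Function('H')(-4, 2)), -108), Pow(-80454, -1)) = Mul(Mul(Add(-121, Mul(8, 2)), -108), Pow(-80454, -1)) = Mul(Mul(Add(-121, 16), -108), Rational(-1, 80454)) = Mul(Mul(-105, -108), Rational(-1, 80454)) = Mul(11340, Rational(-1, 80454)) = Rational(-1890, 13409)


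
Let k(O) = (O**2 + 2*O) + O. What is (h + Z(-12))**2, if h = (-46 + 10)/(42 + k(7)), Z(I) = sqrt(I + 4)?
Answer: (9 - 56*I*sqrt(2))**2/784 ≈ -7.8967 - 1.8183*I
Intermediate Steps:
k(O) = O**2 + 3*O
Z(I) = sqrt(4 + I)
h = -9/28 (h = (-46 + 10)/(42 + 7*(3 + 7)) = -36/(42 + 7*10) = -36/(42 + 70) = -36/112 = -36*1/112 = -9/28 ≈ -0.32143)
(h + Z(-12))**2 = (-9/28 + sqrt(4 - 12))**2 = (-9/28 + sqrt(-8))**2 = (-9/28 + 2*I*sqrt(2))**2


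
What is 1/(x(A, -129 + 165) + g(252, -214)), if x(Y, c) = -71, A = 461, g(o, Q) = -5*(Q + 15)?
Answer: 1/924 ≈ 0.0010823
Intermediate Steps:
g(o, Q) = -75 - 5*Q (g(o, Q) = -5*(15 + Q) = -75 - 5*Q)
1/(x(A, -129 + 165) + g(252, -214)) = 1/(-71 + (-75 - 5*(-214))) = 1/(-71 + (-75 + 1070)) = 1/(-71 + 995) = 1/924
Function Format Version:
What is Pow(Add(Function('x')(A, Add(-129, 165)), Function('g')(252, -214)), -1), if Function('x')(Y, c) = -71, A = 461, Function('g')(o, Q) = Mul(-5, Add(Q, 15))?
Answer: Rational(1, 924) ≈ 0.0010823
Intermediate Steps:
Function('g')(o, Q) = Add(-75, Mul(-5, Q)) (Function('g')(o, Q) = Mul(-5, Add(15, Q)) = Add(-75, Mul(-5, Q)))
Pow(Add(Function('x')(A, Add(-129, 165)), Function('g')(252, -214)), -1) = Pow(Add(-71, Add(-75, Mul(-5, -214))), -1) = Pow(Add(-71, Add(-75, 1070)), -1) = Pow(Add(-71, 995), -1) = Pow(924, -1) = Rational(1, 924)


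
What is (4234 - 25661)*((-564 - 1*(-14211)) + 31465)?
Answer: -966614824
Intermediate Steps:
(4234 - 25661)*((-564 - 1*(-14211)) + 31465) = -21427*((-564 + 14211) + 31465) = -21427*(13647 + 31465) = -21427*45112 = -966614824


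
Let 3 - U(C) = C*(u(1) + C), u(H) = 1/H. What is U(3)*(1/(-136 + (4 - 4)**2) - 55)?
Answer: 67329/136 ≈ 495.07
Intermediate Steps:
U(C) = 3 - C*(1 + C) (U(C) = 3 - C*(1/1 + C) = 3 - C*(1 + C))
U(3)*(1/(-136 + (4 - 4)**2) - 55) = (3 - 1*3 - 1*3**2)*(1/(-136 + (4 - 4)**2) - 55) = (3 - 3 - 1*9)*(1/(-136 + 0**2) - 55) = (3 - 3 - 9)*(1/(-136 + 0) - 55) = -9*(1/(-136) - 55) = -9*(-1/136 - 55) = -9*(-7481/136) = 67329/136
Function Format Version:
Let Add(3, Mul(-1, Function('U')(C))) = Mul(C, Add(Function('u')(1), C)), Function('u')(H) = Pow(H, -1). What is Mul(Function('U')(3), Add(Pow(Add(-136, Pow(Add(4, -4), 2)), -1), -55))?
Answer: Rational(67329, 136) ≈ 495.07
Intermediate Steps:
Function('U')(C) = Add(3, Mul(-1, C, Add(1, C))) (Function('U')(C) = Add(3, Mul(-1, Mul(C, Add(Pow(1, -1), C)))) = Add(3, Mul(-1, Mul(C, Add(1, C)))) = Add(3, Mul(-1, C, Add(1, C))))
Mul(Function('U')(3), Add(Pow(Add(-136, Pow(Add(4, -4), 2)), -1), -55)) = Mul(Add(3, Mul(-1, 3), Mul(-1, Pow(3, 2))), Add(Pow(Add(-136, Pow(Add(4, -4), 2)), -1), -55)) = Mul(Add(3, -3, Mul(-1, 9)), Add(Pow(Add(-136, Pow(0, 2)), -1), -55)) = Mul(Add(3, -3, -9), Add(Pow(Add(-136, 0), -1), -55)) = Mul(-9, Add(Pow(-136, -1), -55)) = Mul(-9, Add(Rational(-1, 136), -55)) = Mul(-9, Rational(-7481, 136)) = Rational(67329, 136)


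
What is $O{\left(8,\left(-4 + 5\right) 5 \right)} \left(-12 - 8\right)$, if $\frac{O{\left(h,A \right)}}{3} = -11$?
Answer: $660$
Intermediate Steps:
$O{\left(h,A \right)} = -33$ ($O{\left(h,A \right)} = 3 \left(-11\right) = -33$)
$O{\left(8,\left(-4 + 5\right) 5 \right)} \left(-12 - 8\right) = - 33 \left(-12 - 8\right) = \left(-33\right) \left(-20\right) = 660$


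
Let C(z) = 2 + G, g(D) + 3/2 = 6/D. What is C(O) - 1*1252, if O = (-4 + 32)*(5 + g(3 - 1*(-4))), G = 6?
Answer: -1244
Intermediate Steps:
g(D) = -3/2 + 6/D
O = 122 (O = (-4 + 32)*(5 + (-3/2 + 6/(3 - 1*(-4)))) = 28*(5 + (-3/2 + 6/(3 + 4))) = 28*(5 + (-3/2 + 6/7)) = 28*(5 - 9/14) = 28*(61/14) = 122)
C(z) = 8 (C(z) = 2 + 6 = 8)
C(O) - 1*1252 = 8 - 1*1252 = 8 - 1252 = -1244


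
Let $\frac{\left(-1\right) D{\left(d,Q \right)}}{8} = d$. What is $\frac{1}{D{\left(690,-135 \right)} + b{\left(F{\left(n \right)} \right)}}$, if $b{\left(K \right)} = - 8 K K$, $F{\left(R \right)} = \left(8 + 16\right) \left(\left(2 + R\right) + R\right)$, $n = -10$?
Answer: $- \frac{1}{1498512} \approx -6.6733 \cdot 10^{-7}$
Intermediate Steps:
$D{\left(d,Q \right)} = - 8 d$
$F{\left(R \right)} = 48 + 48 R$ ($F{\left(R \right)} = 24 \left(2 + 2 R\right) = 48 + 48 R$)
$b{\left(K \right)} = - 8 K^{2}$
$\frac{1}{D{\left(690,-135 \right)} + b{\left(F{\left(n \right)} \right)}} = \frac{1}{\left(-8\right) 690 - 8 \left(48 + 48 \left(-10\right)\right)^{2}} = \frac{1}{-5520 - 8 \left(48 - 480\right)^{2}} = \frac{1}{-5520 - 8 \left(-432\right)^{2}} = \frac{1}{-5520 - 1492992} = \frac{1}{-1498512} = - \frac{1}{1498512}$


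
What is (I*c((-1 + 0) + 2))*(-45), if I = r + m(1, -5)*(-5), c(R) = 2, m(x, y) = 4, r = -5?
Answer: 2250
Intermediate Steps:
I = -25 (I = -5 + 4*(-5) = -5 - 20 = -25)
(I*c((-1 + 0) + 2))*(-45) = -25*2*(-45) = -50*(-45) = 2250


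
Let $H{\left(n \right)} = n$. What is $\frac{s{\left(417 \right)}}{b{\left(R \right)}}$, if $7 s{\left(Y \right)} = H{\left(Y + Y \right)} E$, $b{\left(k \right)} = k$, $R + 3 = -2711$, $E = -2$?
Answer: $\frac{834}{9499} \approx 0.087799$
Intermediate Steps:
$R = -2714$ ($R = -3 - 2711 = -2714$)
$s{\left(Y \right)} = - \frac{4 Y}{7}$ ($s{\left(Y \right)} = \frac{\left(Y + Y\right) \left(-2\right)}{7} = \frac{2 Y \left(-2\right)}{7} = \frac{\left(-4\right) Y}{7} = - \frac{4 Y}{7}$)
$\frac{s{\left(417 \right)}}{b{\left(R \right)}} = \frac{\left(- \frac{4}{7}\right) 417}{-2714} = \left(- \frac{1668}{7}\right) \left(- \frac{1}{2714}\right) = \frac{834}{9499}$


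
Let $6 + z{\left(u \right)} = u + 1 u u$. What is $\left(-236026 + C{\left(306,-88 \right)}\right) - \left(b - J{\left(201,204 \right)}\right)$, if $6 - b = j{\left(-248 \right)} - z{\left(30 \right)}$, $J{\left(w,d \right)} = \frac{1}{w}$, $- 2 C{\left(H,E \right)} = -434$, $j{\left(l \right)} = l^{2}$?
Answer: $- \frac{35222234}{201} \approx -1.7524 \cdot 10^{5}$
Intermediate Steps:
$z{\left(u \right)} = -6 + u + u^{2}$ ($z{\left(u \right)} = -6 + \left(u + 1 u u\right) = -6 + \left(u + 1 u^{2}\right) = -6 + \left(u + u^{2}\right) = -6 + u + u^{2}$)
$C{\left(H,E \right)} = 217$ ($C{\left(H,E \right)} = \left(- \frac{1}{2}\right) \left(-434\right) = 217$)
$b = -60574$ ($b = 6 - \left(\left(-248\right)^{2} - \left(-6 + 30 + 30^{2}\right)\right) = 6 - \left(61504 - \left(-6 + 30 + 900\right)\right) = 6 - \left(61504 - 924\right) = 6 - 60580 = -60574$)
$\left(-236026 + C{\left(306,-88 \right)}\right) - \left(b - J{\left(201,204 \right)}\right) = \left(-236026 + 217\right) + \left(\frac{1}{201} - -60574\right) = -235809 + \left(\frac{1}{201} + 60574\right) = -235809 + \frac{12175375}{201} = - \frac{35222234}{201}$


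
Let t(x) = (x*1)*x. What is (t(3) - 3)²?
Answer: 36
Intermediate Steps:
t(x) = x² (t(x) = x*x = x²)
(t(3) - 3)² = (3² - 3)² = (9 - 3)² = 6² = 36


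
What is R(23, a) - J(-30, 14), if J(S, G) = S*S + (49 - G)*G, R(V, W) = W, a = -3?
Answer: -1393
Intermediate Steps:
J(S, G) = S² + G*(49 - G)
R(23, a) - J(-30, 14) = -3 - ((-30)² - 1*14² + 49*14) = -3 - (900 - 1*196 + 686) = -3 - (900 - 196 + 686) = -3 - 1*1390 = -3 - 1390 = -1393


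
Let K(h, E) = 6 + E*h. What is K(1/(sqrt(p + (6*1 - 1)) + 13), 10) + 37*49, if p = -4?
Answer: 12738/7 ≈ 1819.7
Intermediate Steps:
K(1/(sqrt(p + (6*1 - 1)) + 13), 10) + 37*49 = (6 + 10/(sqrt(-4 + (6*1 - 1)) + 13)) + 37*49 = (6 + 10/(sqrt(-4 + (6 - 1)) + 13)) + 1813 = (6 + 10/(sqrt(-4 + 5) + 13)) + 1813 = (6 + 10/(sqrt(1) + 13)) + 1813 = (6 + 10/(1 + 13)) + 1813 = (6 + 10/14) + 1813 = (6 + 10*(1/14)) + 1813 = (6 + 5/7) + 1813 = 47/7 + 1813 = 12738/7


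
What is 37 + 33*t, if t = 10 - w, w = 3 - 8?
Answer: 532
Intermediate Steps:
w = -5
t = 15 (t = 10 - 1*(-5) = 10 + 5 = 15)
37 + 33*t = 37 + 33*15 = 37 + 495 = 532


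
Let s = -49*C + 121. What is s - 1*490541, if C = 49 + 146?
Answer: -499975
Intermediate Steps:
C = 195
s = -9434 (s = -49*195 + 121 = -9555 + 121 = -9434)
s - 1*490541 = -9434 - 1*490541 = -9434 - 490541 = -499975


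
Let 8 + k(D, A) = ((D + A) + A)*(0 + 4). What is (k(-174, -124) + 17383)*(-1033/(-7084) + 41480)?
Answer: 658507436073/1012 ≈ 6.5070e+8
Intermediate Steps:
k(D, A) = -8 + 4*D + 8*A (k(D, A) = -8 + ((D + A) + A)*(0 + 4) = -8 + ((A + D) + A)*4 = -8 + (D + 2*A)*4 = -8 + (4*D + 8*A) = -8 + 4*D + 8*A)
(k(-174, -124) + 17383)*(-1033/(-7084) + 41480) = ((-8 + 4*(-174) + 8*(-124)) + 17383)*(-1033/(-7084) + 41480) = ((-8 - 696 - 992) + 17383)*(-1033*(-1/7084) + 41480) = (-1696 + 17383)*(1033/7084 + 41480) = 15687*(293845353/7084) = 658507436073/1012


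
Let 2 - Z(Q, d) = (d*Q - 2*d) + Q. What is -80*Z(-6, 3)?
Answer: -2560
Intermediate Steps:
Z(Q, d) = 2 - Q + 2*d - Q*d (Z(Q, d) = 2 - ((d*Q - 2*d) + Q) = 2 - ((Q*d - 2*d) + Q) = 2 - ((-2*d + Q*d) + Q) = 2 - (Q - 2*d + Q*d) = 2 + (-Q + 2*d - Q*d) = 2 - Q + 2*d - Q*d)
-80*Z(-6, 3) = -80*(2 - 1*(-6) + 2*3 - 1*(-6)*3) = -80*(2 + 6 + 6 + 18) = -80*32 = -2560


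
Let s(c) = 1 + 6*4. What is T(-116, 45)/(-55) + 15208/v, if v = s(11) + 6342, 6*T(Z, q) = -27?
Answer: 1730183/700370 ≈ 2.4704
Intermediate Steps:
s(c) = 25 (s(c) = 1 + 24 = 25)
T(Z, q) = -9/2 (T(Z, q) = (1/6)*(-27) = -9/2)
v = 6367 (v = 25 + 6342 = 6367)
T(-116, 45)/(-55) + 15208/v = -9/2/(-55) + 15208/6367 = -9/2*(-1/55) + 15208*(1/6367) = 9/110 + 15208/6367 = 1730183/700370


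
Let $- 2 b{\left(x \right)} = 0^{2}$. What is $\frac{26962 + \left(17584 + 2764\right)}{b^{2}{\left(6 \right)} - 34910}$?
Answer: $- \frac{4731}{3491} \approx -1.3552$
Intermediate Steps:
$b{\left(x \right)} = 0$ ($b{\left(x \right)} = - \frac{0^{2}}{2} = \left(- \frac{1}{2}\right) 0 = 0$)
$\frac{26962 + \left(17584 + 2764\right)}{b^{2}{\left(6 \right)} - 34910} = \frac{26962 + \left(17584 + 2764\right)}{0^{2} - 34910} = \frac{26962 + 20348}{0 - 34910} = \frac{47310}{-34910} = 47310 \left(- \frac{1}{34910}\right) = - \frac{4731}{3491}$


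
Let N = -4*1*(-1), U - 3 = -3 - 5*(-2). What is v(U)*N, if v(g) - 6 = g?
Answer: 64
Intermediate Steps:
U = 10 (U = 3 + (-3 - 5*(-2)) = 3 + (-3 - 1*(-10)) = 3 + (-3 + 10) = 3 + 7 = 10)
v(g) = 6 + g
N = 4 (N = -4*(-1) = 4)
v(U)*N = (6 + 10)*4 = 16*4 = 64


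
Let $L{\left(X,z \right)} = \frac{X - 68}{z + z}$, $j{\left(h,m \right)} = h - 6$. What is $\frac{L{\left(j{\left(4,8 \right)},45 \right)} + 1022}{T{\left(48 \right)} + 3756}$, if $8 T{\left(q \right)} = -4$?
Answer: $\frac{2626}{9657} \approx 0.27193$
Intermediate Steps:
$T{\left(q \right)} = - \frac{1}{2}$ ($T{\left(q \right)} = \frac{1}{8} \left(-4\right) = - \frac{1}{2}$)
$j{\left(h,m \right)} = -6 + h$
$L{\left(X,z \right)} = \frac{-68 + X}{2 z}$
$\frac{L{\left(j{\left(4,8 \right)},45 \right)} + 1022}{T{\left(48 \right)} + 3756} = \frac{\frac{-68 + \left(-6 + 4\right)}{2 \cdot 45} + 1022}{- \frac{1}{2} + 3756} = \frac{\frac{1}{2} \cdot \frac{1}{45} \left(-68 - 2\right) + 1022}{\frac{7511}{2}} = \left(\frac{1}{2} \cdot \frac{1}{45} \left(-70\right) + 1022\right) \frac{2}{7511} = \left(- \frac{7}{9} + 1022\right) \frac{2}{7511} = \frac{9191}{9} \cdot \frac{2}{7511} = \frac{2626}{9657}$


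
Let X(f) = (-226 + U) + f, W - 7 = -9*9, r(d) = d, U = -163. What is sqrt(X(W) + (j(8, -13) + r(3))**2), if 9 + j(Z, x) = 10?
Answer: I*sqrt(447) ≈ 21.142*I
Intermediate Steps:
j(Z, x) = 1 (j(Z, x) = -9 + 10 = 1)
W = -74 (W = 7 - 9*9 = 7 - 81 = -74)
X(f) = -389 + f (X(f) = (-226 - 163) + f = -389 + f)
sqrt(X(W) + (j(8, -13) + r(3))**2) = sqrt((-389 - 74) + (1 + 3)**2) = sqrt(-463 + 4**2) = sqrt(-463 + 16) = sqrt(-447) = I*sqrt(447)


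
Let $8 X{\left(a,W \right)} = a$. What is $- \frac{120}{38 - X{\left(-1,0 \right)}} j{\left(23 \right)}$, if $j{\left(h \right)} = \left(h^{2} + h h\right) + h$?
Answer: $- \frac{207552}{61} \approx -3402.5$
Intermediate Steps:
$j{\left(h \right)} = h + 2 h^{2}$ ($j{\left(h \right)} = \left(h^{2} + h^{2}\right) + h = 2 h^{2} + h = h + 2 h^{2}$)
$X{\left(a,W \right)} = \frac{a}{8}$
$- \frac{120}{38 - X{\left(-1,0 \right)}} j{\left(23 \right)} = - \frac{120}{38 - \frac{1}{8} \left(-1\right)} 23 \left(1 + 2 \cdot 23\right) = - \frac{120}{38 - - \frac{1}{8}} \cdot 23 \left(1 + 46\right) = - \frac{120}{38 + \frac{1}{8}} \cdot 23 \cdot 47 = - \frac{120}{\frac{305}{8}} \cdot 1081 = \left(-120\right) \frac{8}{305} \cdot 1081 = \left(- \frac{192}{61}\right) 1081 = - \frac{207552}{61}$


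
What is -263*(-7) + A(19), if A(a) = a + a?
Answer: 1879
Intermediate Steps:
A(a) = 2*a
-263*(-7) + A(19) = -263*(-7) + 2*19 = 1841 + 38 = 1879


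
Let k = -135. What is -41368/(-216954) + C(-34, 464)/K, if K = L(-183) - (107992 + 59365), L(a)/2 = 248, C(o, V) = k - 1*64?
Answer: 3472939847/18100580697 ≈ 0.19187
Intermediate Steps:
C(o, V) = -199 (C(o, V) = -135 - 1*64 = -135 - 64 = -199)
L(a) = 496 (L(a) = 2*248 = 496)
K = -166861 (K = 496 - (107992 + 59365) = 496 - 1*167357 = 496 - 167357 = -166861)
-41368/(-216954) + C(-34, 464)/K = -41368/(-216954) - 199/(-166861) = -41368*(-1/216954) - 199*(-1/166861) = 20684/108477 + 199/166861 = 3472939847/18100580697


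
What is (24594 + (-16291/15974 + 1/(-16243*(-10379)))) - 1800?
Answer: 61381365945327279/2692994313478 ≈ 22793.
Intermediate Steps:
(24594 + (-16291/15974 + 1/(-16243*(-10379)))) - 1800 = (24594 + (-16291*1/15974 - 1/16243*(-1/10379))) - 1800 = (24594 + (-16291/15974 + 1/168586097)) - 1800 = (24594 - 2746436090253/2692994313478) - 1800 = 66228755709587679/2692994313478 - 1800 = 61381365945327279/2692994313478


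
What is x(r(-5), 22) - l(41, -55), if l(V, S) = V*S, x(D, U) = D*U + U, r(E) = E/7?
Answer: 15829/7 ≈ 2261.3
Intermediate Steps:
r(E) = E/7 (r(E) = E*(⅐) = E/7)
x(D, U) = U + D*U
l(V, S) = S*V
x(r(-5), 22) - l(41, -55) = 22*(1 + (⅐)*(-5)) - (-55)*41 = 22*(1 - 5/7) - 1*(-2255) = 22*(2/7) + 2255 = 44/7 + 2255 = 15829/7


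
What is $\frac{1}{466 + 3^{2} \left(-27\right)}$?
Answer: $\frac{1}{223} \approx 0.0044843$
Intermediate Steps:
$\frac{1}{466 + 3^{2} \left(-27\right)} = \frac{1}{466 + 9 \left(-27\right)} = \frac{1}{466 - 243} = \frac{1}{223}$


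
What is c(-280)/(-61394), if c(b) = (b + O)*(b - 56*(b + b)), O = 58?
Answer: 3449880/30697 ≈ 112.38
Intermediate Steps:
c(b) = -111*b*(58 + b) (c(b) = (b + 58)*(b - 56*(b + b)) = (58 + b)*(b - 112*b) = (58 + b)*(-111*b) = -111*b*(58 + b))
c(-280)/(-61394) = -111*(-280)*(58 - 280)/(-61394) = -111*(-280)*(-222)*(-1/61394) = -6899760*(-1/61394) = 3449880/30697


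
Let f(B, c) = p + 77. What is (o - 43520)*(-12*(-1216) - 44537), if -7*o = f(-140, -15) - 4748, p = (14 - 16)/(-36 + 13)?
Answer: 206599209105/161 ≈ 1.2832e+9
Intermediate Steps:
p = 2/23 (p = -2/(-23) = -2*(-1/23) = 2/23 ≈ 0.086957)
f(B, c) = 1773/23 (f(B, c) = 2/23 + 77 = 1773/23)
o = 107431/161 (o = -(1773/23 - 4748)/7 = -⅐*(-107431/23) = 107431/161 ≈ 667.27)
(o - 43520)*(-12*(-1216) - 44537) = (107431/161 - 43520)*(-12*(-1216) - 44537) = -6899289*(14592 - 44537)/161 = -6899289/161*(-29945) = 206599209105/161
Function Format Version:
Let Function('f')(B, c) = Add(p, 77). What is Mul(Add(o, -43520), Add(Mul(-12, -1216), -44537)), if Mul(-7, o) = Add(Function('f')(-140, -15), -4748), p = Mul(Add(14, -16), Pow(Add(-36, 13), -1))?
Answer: Rational(206599209105, 161) ≈ 1.2832e+9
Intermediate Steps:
p = Rational(2, 23) (p = Mul(-2, Pow(-23, -1)) = Mul(-2, Rational(-1, 23)) = Rational(2, 23) ≈ 0.086957)
Function('f')(B, c) = Rational(1773, 23) (Function('f')(B, c) = Add(Rational(2, 23), 77) = Rational(1773, 23))
o = Rational(107431, 161) (o = Mul(Rational(-1, 7), Add(Rational(1773, 23), -4748)) = Mul(Rational(-1, 7), Rational(-107431, 23)) = Rational(107431, 161) ≈ 667.27)
Mul(Add(o, -43520), Add(Mul(-12, -1216), -44537)) = Mul(Add(Rational(107431, 161), -43520), Add(Mul(-12, -1216), -44537)) = Mul(Rational(-6899289, 161), Add(14592, -44537)) = Mul(Rational(-6899289, 161), -29945) = Rational(206599209105, 161)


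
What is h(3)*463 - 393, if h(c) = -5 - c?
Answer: -4097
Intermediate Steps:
h(3)*463 - 393 = (-5 - 1*3)*463 - 393 = (-5 - 3)*463 - 393 = -8*463 - 393 = -3704 - 393 = -4097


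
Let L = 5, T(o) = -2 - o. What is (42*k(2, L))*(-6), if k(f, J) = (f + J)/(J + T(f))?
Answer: -1764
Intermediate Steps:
k(f, J) = (J + f)/(-2 + J - f) (k(f, J) = (f + J)/(J + (-2 - f)) = (J + f)/(-2 + J - f))
(42*k(2, L))*(-6) = (42*((-1*5 - 1*2)/(2 + 2 - 1*5)))*(-6) = (42*((-5 - 2)/(2 + 2 - 5)))*(-6) = (42*(-7/(-1)))*(-6) = (42*(-1*(-7)))*(-6) = (42*7)*(-6) = 294*(-6) = -1764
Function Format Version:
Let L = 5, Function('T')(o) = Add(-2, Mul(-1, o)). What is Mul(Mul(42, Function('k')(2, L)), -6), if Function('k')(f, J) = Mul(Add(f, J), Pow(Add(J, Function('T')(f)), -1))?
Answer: -1764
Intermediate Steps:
Function('k')(f, J) = Mul(Pow(Add(-2, J, Mul(-1, f)), -1), Add(J, f)) (Function('k')(f, J) = Mul(Add(f, J), Pow(Add(J, Add(-2, Mul(-1, f))), -1)) = Mul(Add(J, f), Pow(Add(-2, J, Mul(-1, f)), -1)) = Mul(Pow(Add(-2, J, Mul(-1, f)), -1), Add(J, f)))
Mul(Mul(42, Function('k')(2, L)), -6) = Mul(Mul(42, Mul(Pow(Add(2, 2, Mul(-1, 5)), -1), Add(Mul(-1, 5), Mul(-1, 2)))), -6) = Mul(Mul(42, Mul(Pow(Add(2, 2, -5), -1), Add(-5, -2))), -6) = Mul(Mul(42, Mul(Pow(-1, -1), -7)), -6) = Mul(Mul(42, Mul(-1, -7)), -6) = Mul(Mul(42, 7), -6) = Mul(294, -6) = -1764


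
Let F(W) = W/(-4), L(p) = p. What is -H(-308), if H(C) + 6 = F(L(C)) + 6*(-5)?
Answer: -41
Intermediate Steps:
F(W) = -W/4 (F(W) = W*(-¼) = -W/4)
H(C) = -36 - C/4 (H(C) = -6 + (-C/4 + 6*(-5)) = -6 + (-C/4 - 30) = -6 + (-30 - C/4) = -36 - C/4)
-H(-308) = -(-36 - ¼*(-308)) = -(-36 + 77) = -1*41 = -41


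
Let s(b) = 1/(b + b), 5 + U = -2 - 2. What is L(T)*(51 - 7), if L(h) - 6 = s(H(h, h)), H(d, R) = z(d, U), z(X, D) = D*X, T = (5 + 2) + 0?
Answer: 16610/63 ≈ 263.65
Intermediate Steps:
T = 7 (T = 7 + 0 = 7)
U = -9 (U = -5 + (-2 - 2) = -5 - 4 = -9)
H(d, R) = -9*d
s(b) = 1/(2*b)
L(h) = 6 - 1/(18*h) (L(h) = 6 + 1/(2*((-9*h))) = 6 + (-1/(9*h))/2 = 6 - 1/(18*h))
L(T)*(51 - 7) = (6 - 1/18/7)*(51 - 7) = (6 - 1/18*⅐)*44 = (6 - 1/126)*44 = (755/126)*44 = 16610/63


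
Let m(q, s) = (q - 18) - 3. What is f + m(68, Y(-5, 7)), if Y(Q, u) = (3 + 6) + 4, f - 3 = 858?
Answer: 908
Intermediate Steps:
f = 861 (f = 3 + 858 = 861)
Y(Q, u) = 13 (Y(Q, u) = 9 + 4 = 13)
m(q, s) = -21 + q (m(q, s) = (-18 + q) - 3 = -21 + q)
f + m(68, Y(-5, 7)) = 861 + (-21 + 68) = 861 + 47 = 908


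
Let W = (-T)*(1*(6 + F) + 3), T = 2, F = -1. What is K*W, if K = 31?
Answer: -496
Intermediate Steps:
W = -16 (W = (-1*2)*(1*(6 - 1) + 3) = -2*(1*5 + 3) = -2*(5 + 3) = -2*8 = -16)
K*W = 31*(-16) = -496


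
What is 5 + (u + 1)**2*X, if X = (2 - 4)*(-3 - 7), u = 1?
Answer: 85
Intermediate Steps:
X = 20 (X = -2*(-10) = 20)
5 + (u + 1)**2*X = 5 + (1 + 1)**2*20 = 5 + 2**2*20 = 5 + 4*20 = 5 + 80 = 85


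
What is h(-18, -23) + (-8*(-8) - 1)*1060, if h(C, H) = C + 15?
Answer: 66777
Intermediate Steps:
h(C, H) = 15 + C
h(-18, -23) + (-8*(-8) - 1)*1060 = (15 - 18) + (-8*(-8) - 1)*1060 = -3 + (64 - 1)*1060 = -3 + 63*1060 = -3 + 66780 = 66777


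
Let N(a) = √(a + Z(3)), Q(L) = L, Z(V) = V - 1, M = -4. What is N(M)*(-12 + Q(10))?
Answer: -2*I*√2 ≈ -2.8284*I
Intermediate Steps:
Z(V) = -1 + V
N(a) = √(2 + a) (N(a) = √(a + (-1 + 3)) = √(a + 2) = √(2 + a))
N(M)*(-12 + Q(10)) = √(2 - 4)*(-12 + 10) = √(-2)*(-2) = (I*√2)*(-2) = -2*I*√2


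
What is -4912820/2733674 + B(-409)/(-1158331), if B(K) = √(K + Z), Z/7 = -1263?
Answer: -2456410/1366837 - 5*I*√370/1158331 ≈ -1.7971 - 8.3031e-5*I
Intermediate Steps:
Z = -8841 (Z = 7*(-1263) = -8841)
B(K) = √(-8841 + K) (B(K) = √(K - 8841) = √(-8841 + K))
-4912820/2733674 + B(-409)/(-1158331) = -4912820/2733674 + √(-8841 - 409)/(-1158331) = -4912820*1/2733674 + √(-9250)*(-1/1158331) = -2456410/1366837 + (5*I*√370)*(-1/1158331) = -2456410/1366837 - 5*I*√370/1158331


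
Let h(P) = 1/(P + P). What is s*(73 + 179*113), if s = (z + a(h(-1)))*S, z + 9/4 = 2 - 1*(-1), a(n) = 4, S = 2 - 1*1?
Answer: 96425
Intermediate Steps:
h(P) = 1/(2*P)
S = 1 (S = 2 - 1 = 1)
z = ¾ (z = -9/4 + (2 - 1*(-1)) = -9/4 + (2 + 1) = -9/4 + 3 = ¾ ≈ 0.75000)
s = 19/4 (s = (¾ + 4)*1 = (19/4)*1 = 19/4 ≈ 4.7500)
s*(73 + 179*113) = 19*(73 + 179*113)/4 = 19*(73 + 20227)/4 = (19/4)*20300 = 96425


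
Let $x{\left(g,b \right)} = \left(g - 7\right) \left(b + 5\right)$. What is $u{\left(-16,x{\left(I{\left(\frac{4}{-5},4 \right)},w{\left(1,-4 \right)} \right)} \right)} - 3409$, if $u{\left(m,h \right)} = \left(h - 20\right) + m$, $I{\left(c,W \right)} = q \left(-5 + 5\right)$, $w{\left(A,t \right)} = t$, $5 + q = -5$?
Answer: $-3452$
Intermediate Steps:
$q = -10$ ($q = -5 - 5 = -10$)
$I{\left(c,W \right)} = 0$ ($I{\left(c,W \right)} = - 10 \left(-5 + 5\right) = \left(-10\right) 0 = 0$)
$x{\left(g,b \right)} = \left(-7 + g\right) \left(5 + b\right)$
$u{\left(m,h \right)} = -20 + h + m$ ($u{\left(m,h \right)} = \left(-20 + h\right) + m = -20 + h + m$)
$u{\left(-16,x{\left(I{\left(\frac{4}{-5},4 \right)},w{\left(1,-4 \right)} \right)} \right)} - 3409 = \left(-20 - 7 - 16\right) - 3409 = -43 - 3409 = -3452$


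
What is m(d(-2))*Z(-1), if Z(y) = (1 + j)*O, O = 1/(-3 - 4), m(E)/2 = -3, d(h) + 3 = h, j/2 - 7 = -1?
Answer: 78/7 ≈ 11.143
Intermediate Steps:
j = 12 (j = 14 + 2*(-1) = 14 - 2 = 12)
d(h) = -3 + h
m(E) = -6 (m(E) = 2*(-3) = -6)
O = -⅐ (O = 1/(-7) = -⅐ ≈ -0.14286)
Z(y) = -13/7 (Z(y) = (1 + 12)*(-⅐) = 13*(-⅐) = -13/7)
m(d(-2))*Z(-1) = -6*(-13/7) = 78/7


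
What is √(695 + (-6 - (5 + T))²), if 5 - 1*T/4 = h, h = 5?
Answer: 4*√51 ≈ 28.566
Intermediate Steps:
T = 0 (T = 20 - 4*5 = 20 - 20 = 0)
√(695 + (-6 - (5 + T))²) = √(695 + (-6 - (5 + 0))²) = √(695 + (-6 - 1*5)²) = √(695 + (-6 - 5)²) = √(695 + (-11)²) = √(695 + 121) = √816 = 4*√51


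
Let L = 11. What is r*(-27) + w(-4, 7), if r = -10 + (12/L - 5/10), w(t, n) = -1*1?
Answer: 5567/22 ≈ 253.05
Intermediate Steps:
w(t, n) = -1
r = -207/22 (r = -10 + (12/11 - 5/10) = -10 + (12*(1/11) - 5*⅒) = -10 + (12/11 - ½) = -10 + 13/22 = -207/22 ≈ -9.4091)
r*(-27) + w(-4, 7) = -207/22*(-27) - 1 = 5589/22 - 1 = 5567/22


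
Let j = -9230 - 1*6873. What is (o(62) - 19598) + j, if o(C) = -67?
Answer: -35768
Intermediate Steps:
j = -16103 (j = -9230 - 6873 = -16103)
(o(62) - 19598) + j = (-67 - 19598) - 16103 = -19665 - 16103 = -35768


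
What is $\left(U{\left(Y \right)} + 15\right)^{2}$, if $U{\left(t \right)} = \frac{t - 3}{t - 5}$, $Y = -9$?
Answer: $\frac{12321}{49} \approx 251.45$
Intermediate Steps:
$U{\left(t \right)} = \frac{-3 + t}{-5 + t}$
$\left(U{\left(Y \right)} + 15\right)^{2} = \left(\frac{-3 - 9}{-5 - 9} + 15\right)^{2} = \left(\frac{1}{-14} \left(-12\right) + 15\right)^{2} = \left(\left(- \frac{1}{14}\right) \left(-12\right) + 15\right)^{2} = \left(\frac{6}{7} + 15\right)^{2} = \left(\frac{111}{7}\right)^{2} = \frac{12321}{49}$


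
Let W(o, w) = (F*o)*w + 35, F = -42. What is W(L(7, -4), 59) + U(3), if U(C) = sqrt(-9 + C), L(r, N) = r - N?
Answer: -27223 + I*sqrt(6) ≈ -27223.0 + 2.4495*I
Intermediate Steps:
W(o, w) = 35 - 42*o*w (W(o, w) = (-42*o)*w + 35 = -42*o*w + 35 = 35 - 42*o*w)
W(L(7, -4), 59) + U(3) = (35 - 42*(7 - 1*(-4))*59) + sqrt(-9 + 3) = (35 - 42*(7 + 4)*59) + sqrt(-6) = (35 - 42*11*59) + I*sqrt(6) = (35 - 27258) + I*sqrt(6) = -27223 + I*sqrt(6)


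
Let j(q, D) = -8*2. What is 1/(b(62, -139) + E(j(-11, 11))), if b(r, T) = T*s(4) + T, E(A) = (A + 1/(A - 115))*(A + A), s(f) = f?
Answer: -131/23941 ≈ -0.0054718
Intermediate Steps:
j(q, D) = -16
E(A) = 2*A*(A + 1/(-115 + A)) (E(A) = (A + 1/(-115 + A))*(2*A) = 2*A*(A + 1/(-115 + A)))
b(r, T) = 5*T (b(r, T) = T*4 + T = 4*T + T = 5*T)
1/(b(62, -139) + E(j(-11, 11))) = 1/(5*(-139) + 2*(-16)*(1 + (-16)² - 115*(-16))/(-115 - 16)) = 1/(-695 + 2*(-16)*(1 + 256 + 1840)/(-131)) = 1/(-695 + 2*(-16)*(-1/131)*2097) = 1/(-695 + 67104/131) = 1/(-23941/131) = -131/23941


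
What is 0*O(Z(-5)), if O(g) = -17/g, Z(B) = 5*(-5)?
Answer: 0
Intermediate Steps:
Z(B) = -25
0*O(Z(-5)) = 0*(-17/(-25)) = 0*(-17*(-1/25)) = 0*(17/25) = 0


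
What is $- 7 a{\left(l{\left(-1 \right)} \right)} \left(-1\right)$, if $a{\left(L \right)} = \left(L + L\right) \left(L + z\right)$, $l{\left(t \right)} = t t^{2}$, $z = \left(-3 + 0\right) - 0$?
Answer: $56$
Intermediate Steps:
$z = -3$ ($z = -3 + 0 = -3$)
$l{\left(t \right)} = t^{3}$
$a{\left(L \right)} = 2 L \left(-3 + L\right)$ ($a{\left(L \right)} = \left(L + L\right) \left(L - 3\right) = 2 L \left(-3 + L\right)$)
$- 7 a{\left(l{\left(-1 \right)} \right)} \left(-1\right) = - 7 \cdot 2 \left(-1\right)^{3} \left(-3 + \left(-1\right)^{3}\right) \left(-1\right) = - 7 \cdot 2 \left(-1\right) \left(-3 - 1\right) \left(-1\right) = - 7 \cdot 2 \left(-1\right) \left(-4\right) \left(-1\right) = \left(-7\right) 8 \left(-1\right) = \left(-56\right) \left(-1\right) = 56$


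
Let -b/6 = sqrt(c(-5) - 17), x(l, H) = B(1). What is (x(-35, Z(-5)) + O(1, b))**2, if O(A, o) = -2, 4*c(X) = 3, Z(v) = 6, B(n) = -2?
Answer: 16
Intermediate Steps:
c(X) = 3/4 (c(X) = (1/4)*3 = 3/4)
x(l, H) = -2
b = -3*I*sqrt(65) (b = -6*sqrt(3/4 - 17) = -3*I*sqrt(65) ≈ -24.187*I)
(x(-35, Z(-5)) + O(1, b))**2 = (-2 - 2)**2 = (-4)**2 = 16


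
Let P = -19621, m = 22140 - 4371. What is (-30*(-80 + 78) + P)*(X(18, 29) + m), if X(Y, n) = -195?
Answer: -343765014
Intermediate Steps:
m = 17769
(-30*(-80 + 78) + P)*(X(18, 29) + m) = (-30*(-80 + 78) - 19621)*(-195 + 17769) = (-30*(-2) - 19621)*17574 = (60 - 19621)*17574 = -19561*17574 = -343765014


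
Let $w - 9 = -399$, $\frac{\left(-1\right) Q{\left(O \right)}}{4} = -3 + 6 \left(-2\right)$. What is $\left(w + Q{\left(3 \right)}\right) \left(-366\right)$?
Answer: $120780$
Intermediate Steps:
$Q{\left(O \right)} = 60$ ($Q{\left(O \right)} = - 4 \left(-3 + 6 \left(-2\right)\right) = - 4 \left(-3 - 12\right) = \left(-4\right) \left(-15\right) = 60$)
$w = -390$ ($w = 9 - 399 = -390$)
$\left(w + Q{\left(3 \right)}\right) \left(-366\right) = \left(-390 + 60\right) \left(-366\right) = \left(-330\right) \left(-366\right) = 120780$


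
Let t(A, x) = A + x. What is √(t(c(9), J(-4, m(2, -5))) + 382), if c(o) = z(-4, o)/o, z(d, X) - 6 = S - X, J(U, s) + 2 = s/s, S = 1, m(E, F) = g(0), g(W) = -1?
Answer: √3427/3 ≈ 19.514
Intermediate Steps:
m(E, F) = -1
J(U, s) = -1 (J(U, s) = -2 + s/s = -2 + 1 = -1)
z(d, X) = 7 - X (z(d, X) = 6 + (1 - X) = 7 - X)
c(o) = (7 - o)/o
√(t(c(9), J(-4, m(2, -5))) + 382) = √(((7 - 1*9)/9 - 1) + 382) = √(((7 - 9)/9 - 1) + 382) = √(((⅑)*(-2) - 1) + 382) = √((-2/9 - 1) + 382) = √(-11/9 + 382) = √(3427/9) = √3427/3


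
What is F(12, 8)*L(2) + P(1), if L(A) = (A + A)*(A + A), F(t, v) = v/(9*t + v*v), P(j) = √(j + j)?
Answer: 32/43 + √2 ≈ 2.1584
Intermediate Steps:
P(j) = √2*√j (P(j) = √(2*j) = √2*√j)
F(t, v) = v/(v² + 9*t) (F(t, v) = v/(9*t + v²) = v/(v² + 9*t))
L(A) = 4*A² (L(A) = (2*A)*(2*A) = 4*A²)
F(12, 8)*L(2) + P(1) = (8/(8² + 9*12))*(4*2²) + √2*√1 = (8/(64 + 108))*(4*4) + √2*1 = (8/172)*16 + √2 = (8*(1/172))*16 + √2 = (2/43)*16 + √2 = 32/43 + √2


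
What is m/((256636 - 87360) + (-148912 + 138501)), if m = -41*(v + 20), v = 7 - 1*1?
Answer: -1066/158865 ≈ -0.0067101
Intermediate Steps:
v = 6 (v = 7 - 1 = 6)
m = -1066 (m = -41*(6 + 20) = -41*26 = -1066)
m/((256636 - 87360) + (-148912 + 138501)) = -1066/((256636 - 87360) + (-148912 + 138501)) = -1066/(169276 - 10411) = -1066/158865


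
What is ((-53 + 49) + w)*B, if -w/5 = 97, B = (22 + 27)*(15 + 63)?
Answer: -1868958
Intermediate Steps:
B = 3822 (B = 49*78 = 3822)
w = -485 (w = -5*97 = -485)
((-53 + 49) + w)*B = ((-53 + 49) - 485)*3822 = (-4 - 485)*3822 = -489*3822 = -1868958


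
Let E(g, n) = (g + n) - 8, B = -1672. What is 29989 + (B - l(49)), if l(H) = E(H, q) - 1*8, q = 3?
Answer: 28281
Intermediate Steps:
E(g, n) = -8 + g + n
l(H) = -13 + H (l(H) = (-8 + H + 3) - 1*8 = (-5 + H) - 8 = -13 + H)
29989 + (B - l(49)) = 29989 + (-1672 - (-13 + 49)) = 29989 + (-1672 - 1*36) = 29989 + (-1672 - 36) = 29989 - 1708 = 28281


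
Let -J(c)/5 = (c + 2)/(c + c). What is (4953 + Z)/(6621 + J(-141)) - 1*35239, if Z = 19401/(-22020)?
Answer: -241374522118537/6849787090 ≈ -35238.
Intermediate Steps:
J(c) = -5*(2 + c)/(2*c) (J(c) = -5*(c + 2)/(c + c) = -5*(2 + c)/(2*c))
Z = -6467/7340 (Z = 19401*(-1/22020) = -6467/7340 ≈ -0.88106)
(4953 + Z)/(6621 + J(-141)) - 1*35239 = (4953 - 6467/7340)/(6621 + (-5/2 - 5/(-141))) - 1*35239 = 36348553/(7340*(6621 + (-5/2 - 5*(-1/141)))) - 35239 = 36348553/(7340*(6621 + (-5/2 + 5/141))) - 35239 = 36348553/(7340*(6621 - 695/282)) - 35239 = 36348553/(7340*(1866427/282)) - 35239 = (36348553/7340)*(282/1866427) - 35239 = 5125145973/6849787090 - 35239 = -241374522118537/6849787090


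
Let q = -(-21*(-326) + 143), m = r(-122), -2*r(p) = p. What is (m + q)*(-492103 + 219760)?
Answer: 1886792304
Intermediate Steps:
r(p) = -p/2
m = 61 (m = -½*(-122) = 61)
q = -6989 (q = -(6846 + 143) = -1*6989 = -6989)
(m + q)*(-492103 + 219760) = (61 - 6989)*(-492103 + 219760) = -6928*(-272343) = 1886792304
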